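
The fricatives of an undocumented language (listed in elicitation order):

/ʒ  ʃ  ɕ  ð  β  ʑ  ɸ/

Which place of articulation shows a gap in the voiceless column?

dental

bilabial: voiceless /ɸ/, voiced /β/.
dental: voiceless —, voiced /ð/.
postalveolar: voiceless /ʃ/, voiced /ʒ/.
alveolo-palatal: voiceless /ɕ/, voiced /ʑ/.
Every place of articulation has a voiceless member except dental, where /θ/ would be expected.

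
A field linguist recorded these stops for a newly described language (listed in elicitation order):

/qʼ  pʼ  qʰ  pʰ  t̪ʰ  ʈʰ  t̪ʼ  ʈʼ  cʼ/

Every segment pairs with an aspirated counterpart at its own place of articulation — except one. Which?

Bilabial: /pʰ/ ~ /pʼ/
Dental: /t̪ʰ/ ~ /t̪ʼ/
Retroflex: /ʈʰ/ ~ /ʈʼ/
Uvular: /qʰ/ ~ /qʼ/
Palatal: only /cʼ/ (ejective); no aspirated partner.
So /cʼ/ is the unpaired segment.

/cʼ/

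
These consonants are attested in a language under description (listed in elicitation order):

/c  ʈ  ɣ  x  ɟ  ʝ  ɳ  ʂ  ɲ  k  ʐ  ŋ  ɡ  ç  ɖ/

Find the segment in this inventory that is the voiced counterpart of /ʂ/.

/ʂ/ is a voiceless retroflex fricative.
The voiced counterpart is a voiced retroflex fricative — in this inventory, /ʐ/.

/ʐ/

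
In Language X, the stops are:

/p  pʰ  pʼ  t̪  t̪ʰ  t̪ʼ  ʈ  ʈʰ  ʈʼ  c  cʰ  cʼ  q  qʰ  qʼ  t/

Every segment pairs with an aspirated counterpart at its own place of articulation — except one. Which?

Bilabial: /p/ ~ /pʰ/ ~ /pʼ/
Dental: /t̪/ ~ /t̪ʰ/ ~ /t̪ʼ/
Retroflex: /ʈ/ ~ /ʈʰ/ ~ /ʈʼ/
Palatal: /c/ ~ /cʰ/ ~ /cʼ/
Uvular: /q/ ~ /qʰ/ ~ /qʼ/
Alveolar: only /t/ (plain); no aspirated partner.
So /t/ is the unpaired segment.

/t/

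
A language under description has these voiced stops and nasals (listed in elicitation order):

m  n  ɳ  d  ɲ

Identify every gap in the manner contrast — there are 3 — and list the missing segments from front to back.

/b/, /ɖ/, /ɟ/

bilabial: oral stop —, nasal /m/.
alveolar: oral stop /d/, nasal /n/.
retroflex: oral stop —, nasal /ɳ/.
palatal: oral stop —, nasal /ɲ/.
Gaps, from front to back: bilabial lacks oral stop (/b/); retroflex lacks oral stop (/ɖ/); palatal lacks oral stop (/ɟ/).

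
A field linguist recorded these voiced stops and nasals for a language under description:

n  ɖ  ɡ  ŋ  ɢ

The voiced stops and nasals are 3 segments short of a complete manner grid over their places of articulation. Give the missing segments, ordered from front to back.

/d/, /ɳ/, /ɴ/

place of articulation  oral stop  nasal   
alveolar          —         n       
retroflex         ɖ         —       
velar             ɡ         ŋ       
uvular            ɢ         —       
Gaps, from front to back: alveolar lacks oral stop (/d/); retroflex lacks nasal (/ɳ/); uvular lacks nasal (/ɴ/).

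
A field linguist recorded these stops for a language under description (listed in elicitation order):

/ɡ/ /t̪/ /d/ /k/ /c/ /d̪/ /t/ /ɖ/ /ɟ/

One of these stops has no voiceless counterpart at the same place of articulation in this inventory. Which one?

/ɖ/

Dental: /t̪/ ~ /d̪/
Alveolar: /t/ ~ /d/
Palatal: /c/ ~ /ɟ/
Velar: /k/ ~ /ɡ/
Retroflex: only /ɖ/ (voiced); no voiceless partner.
So /ɖ/ is the unpaired segment.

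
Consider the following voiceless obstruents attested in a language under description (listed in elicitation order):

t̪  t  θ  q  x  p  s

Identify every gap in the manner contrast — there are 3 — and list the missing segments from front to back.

/ɸ/, /k/, /χ/

place of articulation  stop      fricative
bilabial          p         —       
dental            t̪        θ       
alveolar          t         s       
velar             —         x       
uvular            q         —       
Gaps, from front to back: bilabial lacks fricative (/ɸ/); velar lacks stop (/k/); uvular lacks fricative (/χ/).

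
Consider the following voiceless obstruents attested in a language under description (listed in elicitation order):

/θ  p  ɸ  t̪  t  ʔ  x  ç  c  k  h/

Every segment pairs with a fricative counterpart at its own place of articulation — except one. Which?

Bilabial: /p/ ~ /ɸ/
Dental: /t̪/ ~ /θ/
Palatal: /c/ ~ /ç/
Velar: /k/ ~ /x/
Glottal: /ʔ/ ~ /h/
Alveolar: only /t/ (stop); no fricative partner.
So /t/ is the unpaired segment.

/t/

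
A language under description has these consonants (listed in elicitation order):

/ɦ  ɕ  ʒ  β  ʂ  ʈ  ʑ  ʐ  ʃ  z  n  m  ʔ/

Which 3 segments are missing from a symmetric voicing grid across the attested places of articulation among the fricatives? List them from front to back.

Voiceless: /ʃ/ (postalveolar), /ʂ/ (retroflex), /ɕ/ (alveolo-palatal).
Voiced: /β/ (bilabial), /z/ (alveolar), /ʒ/ (postalveolar), /ʐ/ (retroflex), /ʑ/ (alveolo-palatal), /ɦ/ (glottal).
Gaps, from front to back: bilabial lacks voiceless (/ɸ/); alveolar lacks voiceless (/s/); glottal lacks voiceless (/h/).

/ɸ/, /s/, /h/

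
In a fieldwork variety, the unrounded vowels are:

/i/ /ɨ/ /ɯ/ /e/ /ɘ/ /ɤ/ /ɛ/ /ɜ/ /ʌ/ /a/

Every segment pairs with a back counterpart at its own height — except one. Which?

High: /i/ ~ /ɨ/ ~ /ɯ/
High-mid: /e/ ~ /ɘ/ ~ /ɤ/
Low-mid: /ɛ/ ~ /ɜ/ ~ /ʌ/
Low: only /a/ (front); no back partner.
So /a/ is the unpaired segment.

/a/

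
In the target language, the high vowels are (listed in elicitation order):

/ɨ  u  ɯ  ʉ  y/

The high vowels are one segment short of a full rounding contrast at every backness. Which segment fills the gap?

/i/

backness          unrounded  rounded 
front             —         y       
central           ɨ         ʉ       
back              ɯ         u       
The front row has no unrounded member, so the gap is the front unrounded vowel /i/.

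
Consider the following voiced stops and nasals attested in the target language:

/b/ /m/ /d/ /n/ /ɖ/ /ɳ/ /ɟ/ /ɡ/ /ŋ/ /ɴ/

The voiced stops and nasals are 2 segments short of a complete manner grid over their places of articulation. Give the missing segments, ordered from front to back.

/ɲ/, /ɢ/

place of articulation  oral stop  nasal   
bilabial          b         m       
alveolar          d         n       
retroflex         ɖ         ɳ       
palatal           ɟ         —       
velar             ɡ         ŋ       
uvular            —         ɴ       
Gaps, from front to back: palatal lacks nasal (/ɲ/); uvular lacks oral stop (/ɢ/).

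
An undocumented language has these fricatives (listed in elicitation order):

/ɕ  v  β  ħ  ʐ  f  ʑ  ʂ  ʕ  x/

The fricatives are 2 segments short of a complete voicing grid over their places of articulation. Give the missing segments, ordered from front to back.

/ɸ/, /ɣ/

bilabial: voiceless —, voiced /β/.
labiodental: voiceless /f/, voiced /v/.
retroflex: voiceless /ʂ/, voiced /ʐ/.
alveolo-palatal: voiceless /ɕ/, voiced /ʑ/.
velar: voiceless /x/, voiced —.
pharyngeal: voiceless /ħ/, voiced /ʕ/.
Gaps, from front to back: bilabial lacks voiceless (/ɸ/); velar lacks voiced (/ɣ/).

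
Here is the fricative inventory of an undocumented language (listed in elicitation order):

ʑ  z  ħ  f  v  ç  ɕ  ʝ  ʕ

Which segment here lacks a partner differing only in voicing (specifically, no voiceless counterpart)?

Labiodental: /f/ ~ /v/
Alveolo-palatal: /ɕ/ ~ /ʑ/
Palatal: /ç/ ~ /ʝ/
Pharyngeal: /ħ/ ~ /ʕ/
Alveolar: only /z/ (voiced); no voiceless partner.
So /z/ is the unpaired segment.

/z/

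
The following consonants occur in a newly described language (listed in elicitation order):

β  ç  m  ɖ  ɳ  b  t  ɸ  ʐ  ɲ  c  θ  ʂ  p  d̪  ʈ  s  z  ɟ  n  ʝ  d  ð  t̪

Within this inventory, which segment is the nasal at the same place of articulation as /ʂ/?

/ʂ/ is a voiceless retroflex fricative.
The nasal at the same place is a retroflex nasal — in this inventory, /ɳ/.

/ɳ/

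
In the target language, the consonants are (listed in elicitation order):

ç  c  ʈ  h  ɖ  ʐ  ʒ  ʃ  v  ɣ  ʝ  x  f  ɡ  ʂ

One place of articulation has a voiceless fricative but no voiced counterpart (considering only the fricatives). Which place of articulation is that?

labiodental: voiceless /f/, voiced /v/.
postalveolar: voiceless /ʃ/, voiced /ʒ/.
retroflex: voiceless /ʂ/, voiced /ʐ/.
palatal: voiceless /ç/, voiced /ʝ/.
velar: voiceless /x/, voiced /ɣ/.
glottal: voiceless /h/, voiced —.
Every place of articulation has a voiced member except glottal, where /ɦ/ would be expected.

glottal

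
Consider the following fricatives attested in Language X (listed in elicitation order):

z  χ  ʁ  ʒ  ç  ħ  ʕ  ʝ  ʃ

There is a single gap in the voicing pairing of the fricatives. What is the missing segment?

/s/

Voiceless: /ʃ/ (postalveolar), /ç/ (palatal), /χ/ (uvular), /ħ/ (pharyngeal).
Voiced: /z/ (alveolar), /ʒ/ (postalveolar), /ʝ/ (palatal), /ʁ/ (uvular), /ʕ/ (pharyngeal).
The alveolar row has no voiceless member, so the gap is the voiceless alveolar fricative /s/.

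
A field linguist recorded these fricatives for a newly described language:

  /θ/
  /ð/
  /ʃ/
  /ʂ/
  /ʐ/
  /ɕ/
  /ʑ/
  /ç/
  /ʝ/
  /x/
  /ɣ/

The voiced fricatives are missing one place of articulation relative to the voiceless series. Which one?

postalveolar

dental: voiceless /θ/, voiced /ð/.
postalveolar: voiceless /ʃ/, voiced —.
retroflex: voiceless /ʂ/, voiced /ʐ/.
alveolo-palatal: voiceless /ɕ/, voiced /ʑ/.
palatal: voiceless /ç/, voiced /ʝ/.
velar: voiceless /x/, voiced /ɣ/.
Every place of articulation has a voiced member except postalveolar, where /ʒ/ would be expected.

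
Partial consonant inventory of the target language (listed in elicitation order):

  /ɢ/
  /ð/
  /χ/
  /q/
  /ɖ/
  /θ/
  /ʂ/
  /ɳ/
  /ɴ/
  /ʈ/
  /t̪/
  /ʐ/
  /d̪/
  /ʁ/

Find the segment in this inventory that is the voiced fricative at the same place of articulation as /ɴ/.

/ʁ/

/ɴ/ is an uvular nasal.
The voiced fricative at the same place is a voiced uvular fricative — in this inventory, /ʁ/.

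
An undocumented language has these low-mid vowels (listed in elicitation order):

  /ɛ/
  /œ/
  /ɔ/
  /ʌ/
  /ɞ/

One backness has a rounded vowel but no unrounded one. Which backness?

central

front: unrounded /ɛ/, rounded /œ/.
central: unrounded —, rounded /ɞ/.
back: unrounded /ʌ/, rounded /ɔ/.
Every backness has an unrounded member except central, where /ɜ/ would be expected.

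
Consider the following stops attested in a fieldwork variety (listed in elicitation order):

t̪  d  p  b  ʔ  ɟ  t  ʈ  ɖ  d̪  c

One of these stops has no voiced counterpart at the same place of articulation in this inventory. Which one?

/ʔ/

Bilabial: /p/ ~ /b/
Dental: /t̪/ ~ /d̪/
Alveolar: /t/ ~ /d/
Retroflex: /ʈ/ ~ /ɖ/
Palatal: /c/ ~ /ɟ/
Glottal: only /ʔ/ (voiceless); no voiced partner.
So /ʔ/ is the unpaired segment.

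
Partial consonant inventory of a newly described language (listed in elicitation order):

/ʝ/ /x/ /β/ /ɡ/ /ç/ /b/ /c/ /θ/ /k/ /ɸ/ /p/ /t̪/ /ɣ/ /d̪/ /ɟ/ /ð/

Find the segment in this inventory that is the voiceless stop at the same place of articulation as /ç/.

/ç/ is a voiceless palatal fricative.
The voiceless stop at the same place is a voiceless palatal stop — in this inventory, /c/.

/c/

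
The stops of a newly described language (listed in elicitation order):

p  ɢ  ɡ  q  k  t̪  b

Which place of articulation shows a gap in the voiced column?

Voiceless: /p/ (bilabial), /t̪/ (dental), /k/ (velar), /q/ (uvular).
Voiced: /b/ (bilabial), /ɡ/ (velar), /ɢ/ (uvular).
Every place of articulation has a voiced member except dental, where /d̪/ would be expected.

dental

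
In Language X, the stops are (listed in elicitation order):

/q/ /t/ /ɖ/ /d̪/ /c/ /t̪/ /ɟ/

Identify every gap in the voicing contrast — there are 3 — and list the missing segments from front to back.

place of articulation  voiceless  voiced  
dental            t̪        d̪      
alveolar          t         —       
retroflex         —         ɖ       
palatal           c         ɟ       
uvular            q         —       
Gaps, from front to back: alveolar lacks voiced (/d/); retroflex lacks voiceless (/ʈ/); uvular lacks voiced (/ɢ/).

/d/, /ʈ/, /ɢ/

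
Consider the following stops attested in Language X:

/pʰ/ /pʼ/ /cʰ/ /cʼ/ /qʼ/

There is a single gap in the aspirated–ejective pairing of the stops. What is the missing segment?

bilabial: aspirated /pʰ/, ejective /pʼ/.
palatal: aspirated /cʰ/, ejective /cʼ/.
uvular: aspirated —, ejective /qʼ/.
The uvular row has no aspirated member, so the gap is the aspirated uvular stop /qʰ/.

/qʰ/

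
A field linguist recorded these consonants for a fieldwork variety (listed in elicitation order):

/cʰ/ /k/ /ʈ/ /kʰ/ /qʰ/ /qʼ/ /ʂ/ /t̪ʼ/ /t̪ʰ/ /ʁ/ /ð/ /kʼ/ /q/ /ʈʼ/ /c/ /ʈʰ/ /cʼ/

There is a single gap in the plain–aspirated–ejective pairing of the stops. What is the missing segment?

place of articulation  plain     aspirated  ejective
dental            —         t̪ʰ       t̪ʼ     
retroflex         ʈ         ʈʰ        ʈʼ      
palatal           c         cʰ        cʼ      
velar             k         kʰ        kʼ      
uvular            q         qʰ        qʼ      
The dental row has no plain member, so the gap is the plain dental stop /t̪/.

/t̪/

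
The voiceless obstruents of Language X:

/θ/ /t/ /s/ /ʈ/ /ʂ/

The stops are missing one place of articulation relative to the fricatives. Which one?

dental

dental: stop —, fricative /θ/.
alveolar: stop /t/, fricative /s/.
retroflex: stop /ʈ/, fricative /ʂ/.
Every place of articulation has a stop member except dental, where /t̪/ would be expected.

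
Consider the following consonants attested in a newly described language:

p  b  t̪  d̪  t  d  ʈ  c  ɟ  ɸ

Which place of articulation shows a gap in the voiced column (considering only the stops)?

retroflex

Voiceless: /p/ (bilabial), /t̪/ (dental), /t/ (alveolar), /ʈ/ (retroflex), /c/ (palatal).
Voiced: /b/ (bilabial), /d̪/ (dental), /d/ (alveolar), /ɟ/ (palatal).
Every place of articulation has a voiced member except retroflex, where /ɖ/ would be expected.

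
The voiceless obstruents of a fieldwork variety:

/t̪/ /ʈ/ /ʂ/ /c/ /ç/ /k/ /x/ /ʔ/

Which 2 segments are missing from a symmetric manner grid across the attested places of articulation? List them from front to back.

place of articulation  stop      fricative
dental            t̪        —       
retroflex         ʈ         ʂ       
palatal           c         ç       
velar             k         x       
glottal           ʔ         —       
Gaps, from front to back: dental lacks fricative (/θ/); glottal lacks fricative (/h/).

/θ/, /h/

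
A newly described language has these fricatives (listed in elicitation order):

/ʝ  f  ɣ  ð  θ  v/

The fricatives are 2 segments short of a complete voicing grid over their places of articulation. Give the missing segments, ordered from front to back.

labiodental: voiceless /f/, voiced /v/.
dental: voiceless /θ/, voiced /ð/.
palatal: voiceless —, voiced /ʝ/.
velar: voiceless —, voiced /ɣ/.
Gaps, from front to back: palatal lacks voiceless (/ç/); velar lacks voiceless (/x/).

/ç/, /x/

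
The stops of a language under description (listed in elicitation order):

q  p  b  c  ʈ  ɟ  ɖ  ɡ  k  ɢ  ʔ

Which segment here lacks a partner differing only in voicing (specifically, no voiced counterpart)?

/ʔ/

Bilabial: /p/ ~ /b/
Retroflex: /ʈ/ ~ /ɖ/
Palatal: /c/ ~ /ɟ/
Velar: /k/ ~ /ɡ/
Uvular: /q/ ~ /ɢ/
Glottal: only /ʔ/ (voiceless); no voiced partner.
So /ʔ/ is the unpaired segment.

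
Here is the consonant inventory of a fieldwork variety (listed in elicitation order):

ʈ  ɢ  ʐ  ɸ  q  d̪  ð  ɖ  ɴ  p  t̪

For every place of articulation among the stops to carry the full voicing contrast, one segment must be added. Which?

/b/

Voiceless: /p/ (bilabial), /t̪/ (dental), /ʈ/ (retroflex), /q/ (uvular).
Voiced: /d̪/ (dental), /ɖ/ (retroflex), /ɢ/ (uvular).
The bilabial row has no voiced member, so the gap is the voiced bilabial stop /b/.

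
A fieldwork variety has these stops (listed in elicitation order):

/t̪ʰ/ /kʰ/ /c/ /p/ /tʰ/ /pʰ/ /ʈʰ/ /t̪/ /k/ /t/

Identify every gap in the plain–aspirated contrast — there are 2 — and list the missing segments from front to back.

/ʈ/, /cʰ/

Plain: /p/ (bilabial), /t̪/ (dental), /t/ (alveolar), /c/ (palatal), /k/ (velar).
Aspirated: /pʰ/ (bilabial), /t̪ʰ/ (dental), /tʰ/ (alveolar), /ʈʰ/ (retroflex), /kʰ/ (velar).
Gaps, from front to back: retroflex lacks plain (/ʈ/); palatal lacks aspirated (/cʰ/).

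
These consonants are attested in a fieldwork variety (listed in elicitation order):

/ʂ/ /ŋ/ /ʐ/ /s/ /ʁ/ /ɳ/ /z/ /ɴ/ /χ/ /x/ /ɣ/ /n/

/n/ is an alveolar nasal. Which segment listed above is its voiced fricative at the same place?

/z/

The voiced fricative at the same place is a voiced alveolar fricative — in this inventory, /z/.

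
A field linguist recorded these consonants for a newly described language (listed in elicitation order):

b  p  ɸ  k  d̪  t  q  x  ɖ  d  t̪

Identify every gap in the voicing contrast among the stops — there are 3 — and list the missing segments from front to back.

/ʈ/, /ɡ/, /ɢ/

place of articulation  voiceless  voiced  
bilabial          p         b       
dental            t̪        d̪      
alveolar          t         d       
retroflex         —         ɖ       
velar             k         —       
uvular            q         —       
Gaps, from front to back: retroflex lacks voiceless (/ʈ/); velar lacks voiced (/ɡ/); uvular lacks voiced (/ɢ/).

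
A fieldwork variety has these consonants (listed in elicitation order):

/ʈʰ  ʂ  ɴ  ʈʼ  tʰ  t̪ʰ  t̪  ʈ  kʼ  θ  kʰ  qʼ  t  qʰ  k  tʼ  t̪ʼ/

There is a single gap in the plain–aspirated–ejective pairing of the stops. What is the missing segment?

/q/

place of articulation  plain     aspirated  ejective
dental            t̪        t̪ʰ       t̪ʼ     
alveolar          t         tʰ        tʼ      
retroflex         ʈ         ʈʰ        ʈʼ      
velar             k         kʰ        kʼ      
uvular            —         qʰ        qʼ      
The uvular row has no plain member, so the gap is the plain uvular stop /q/.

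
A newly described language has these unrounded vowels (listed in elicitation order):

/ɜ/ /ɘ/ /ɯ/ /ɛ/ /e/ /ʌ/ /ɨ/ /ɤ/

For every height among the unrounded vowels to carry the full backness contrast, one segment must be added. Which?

/i/

high: front —, central /ɨ/, back /ɯ/.
high-mid: front /e/, central /ɘ/, back /ɤ/.
low-mid: front /ɛ/, central /ɜ/, back /ʌ/.
The high row has no front member, so the gap is the high front unrounded vowel /i/.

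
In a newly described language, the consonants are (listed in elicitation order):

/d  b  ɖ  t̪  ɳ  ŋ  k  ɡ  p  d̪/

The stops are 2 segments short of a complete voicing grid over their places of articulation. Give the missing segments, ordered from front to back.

/t/, /ʈ/

Voiceless: /p/ (bilabial), /t̪/ (dental), /k/ (velar).
Voiced: /b/ (bilabial), /d̪/ (dental), /d/ (alveolar), /ɖ/ (retroflex), /ɡ/ (velar).
Gaps, from front to back: alveolar lacks voiceless (/t/); retroflex lacks voiceless (/ʈ/).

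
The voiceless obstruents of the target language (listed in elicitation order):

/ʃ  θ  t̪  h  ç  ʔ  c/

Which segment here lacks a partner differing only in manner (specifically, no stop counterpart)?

Dental: /t̪/ ~ /θ/
Palatal: /c/ ~ /ç/
Glottal: /ʔ/ ~ /h/
Postalveolar: only /ʃ/ (fricative); no stop partner.
So /ʃ/ is the unpaired segment.

/ʃ/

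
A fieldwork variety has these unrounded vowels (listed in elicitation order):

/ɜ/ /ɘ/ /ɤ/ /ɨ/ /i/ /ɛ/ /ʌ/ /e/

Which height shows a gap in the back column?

high

height            front     central   back    
high              i         ɨ         —       
high-mid          e         ɘ         ɤ       
low-mid           ɛ         ɜ         ʌ       
Every height has a back member except high, where /ɯ/ would be expected.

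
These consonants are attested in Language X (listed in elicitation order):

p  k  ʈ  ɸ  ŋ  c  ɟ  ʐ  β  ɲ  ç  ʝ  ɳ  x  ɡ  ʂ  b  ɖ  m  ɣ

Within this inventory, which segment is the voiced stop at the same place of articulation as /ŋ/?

/ŋ/ is a velar nasal.
The voiced stop at the same place is a voiced velar stop — in this inventory, /ɡ/.

/ɡ/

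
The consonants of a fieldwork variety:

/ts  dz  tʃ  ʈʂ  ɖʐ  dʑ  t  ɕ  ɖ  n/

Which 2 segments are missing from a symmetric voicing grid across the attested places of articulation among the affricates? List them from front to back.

/dʒ/, /tɕ/

alveolar: voiceless /ts/, voiced /dz/.
postalveolar: voiceless /tʃ/, voiced —.
retroflex: voiceless /ʈʂ/, voiced /ɖʐ/.
alveolo-palatal: voiceless —, voiced /dʑ/.
Gaps, from front to back: postalveolar lacks voiced (/dʒ/); alveolo-palatal lacks voiceless (/tɕ/).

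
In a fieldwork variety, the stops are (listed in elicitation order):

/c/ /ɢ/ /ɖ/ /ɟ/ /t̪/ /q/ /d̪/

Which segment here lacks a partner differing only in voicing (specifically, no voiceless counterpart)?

Dental: /t̪/ ~ /d̪/
Palatal: /c/ ~ /ɟ/
Uvular: /q/ ~ /ɢ/
Retroflex: only /ɖ/ (voiced); no voiceless partner.
So /ɖ/ is the unpaired segment.

/ɖ/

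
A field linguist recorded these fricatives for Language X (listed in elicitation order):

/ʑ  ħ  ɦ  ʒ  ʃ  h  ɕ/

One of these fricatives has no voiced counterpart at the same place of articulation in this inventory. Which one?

Postalveolar: /ʃ/ ~ /ʒ/
Alveolo-palatal: /ɕ/ ~ /ʑ/
Glottal: /h/ ~ /ɦ/
Pharyngeal: only /ħ/ (voiceless); no voiced partner.
So /ħ/ is the unpaired segment.

/ħ/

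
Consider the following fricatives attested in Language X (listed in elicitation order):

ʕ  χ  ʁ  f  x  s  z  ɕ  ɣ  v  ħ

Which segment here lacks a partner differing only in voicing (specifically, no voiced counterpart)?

Labiodental: /f/ ~ /v/
Alveolar: /s/ ~ /z/
Velar: /x/ ~ /ɣ/
Uvular: /χ/ ~ /ʁ/
Pharyngeal: /ħ/ ~ /ʕ/
Alveolo-palatal: only /ɕ/ (voiceless); no voiced partner.
So /ɕ/ is the unpaired segment.

/ɕ/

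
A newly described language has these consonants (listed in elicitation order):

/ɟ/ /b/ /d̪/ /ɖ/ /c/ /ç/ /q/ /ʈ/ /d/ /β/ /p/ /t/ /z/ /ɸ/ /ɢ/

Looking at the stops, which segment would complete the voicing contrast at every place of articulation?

Voiceless: /p/ (bilabial), /t/ (alveolar), /ʈ/ (retroflex), /c/ (palatal), /q/ (uvular).
Voiced: /b/ (bilabial), /d̪/ (dental), /d/ (alveolar), /ɖ/ (retroflex), /ɟ/ (palatal), /ɢ/ (uvular).
The dental row has no voiceless member, so the gap is the voiceless dental stop /t̪/.

/t̪/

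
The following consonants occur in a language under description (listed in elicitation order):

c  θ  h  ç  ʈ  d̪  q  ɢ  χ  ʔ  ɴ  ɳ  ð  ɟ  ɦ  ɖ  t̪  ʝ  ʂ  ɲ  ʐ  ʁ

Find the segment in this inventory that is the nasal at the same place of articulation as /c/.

/ɲ/

/c/ is a voiceless palatal stop.
The nasal at the same place is a palatal nasal — in this inventory, /ɲ/.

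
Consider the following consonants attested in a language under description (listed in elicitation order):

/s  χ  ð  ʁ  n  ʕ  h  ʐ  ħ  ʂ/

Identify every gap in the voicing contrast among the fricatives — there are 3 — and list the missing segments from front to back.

place of articulation  voiceless  voiced  
dental            —         ð       
alveolar          s         —       
retroflex         ʂ         ʐ       
uvular            χ         ʁ       
pharyngeal        ħ         ʕ       
glottal           h         —       
Gaps, from front to back: dental lacks voiceless (/θ/); alveolar lacks voiced (/z/); glottal lacks voiced (/ɦ/).

/θ/, /z/, /ɦ/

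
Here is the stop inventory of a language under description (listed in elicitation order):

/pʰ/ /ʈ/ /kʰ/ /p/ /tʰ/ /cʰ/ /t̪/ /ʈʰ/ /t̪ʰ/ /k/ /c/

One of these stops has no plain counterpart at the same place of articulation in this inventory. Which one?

Bilabial: /p/ ~ /pʰ/
Dental: /t̪/ ~ /t̪ʰ/
Retroflex: /ʈ/ ~ /ʈʰ/
Palatal: /c/ ~ /cʰ/
Velar: /k/ ~ /kʰ/
Alveolar: only /tʰ/ (aspirated); no plain partner.
So /tʰ/ is the unpaired segment.

/tʰ/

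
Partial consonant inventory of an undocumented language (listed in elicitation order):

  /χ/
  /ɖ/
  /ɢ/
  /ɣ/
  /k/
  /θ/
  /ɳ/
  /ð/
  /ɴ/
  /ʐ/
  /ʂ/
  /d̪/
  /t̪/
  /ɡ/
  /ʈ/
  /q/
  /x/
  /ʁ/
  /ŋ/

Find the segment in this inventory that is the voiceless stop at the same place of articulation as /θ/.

/θ/ is a voiceless dental fricative.
The voiceless stop at the same place is a voiceless dental stop — in this inventory, /t̪/.

/t̪/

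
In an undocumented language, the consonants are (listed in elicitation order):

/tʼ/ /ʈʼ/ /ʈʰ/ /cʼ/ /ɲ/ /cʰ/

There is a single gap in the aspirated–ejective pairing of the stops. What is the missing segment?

/tʰ/

Aspirated: /ʈʰ/ (retroflex), /cʰ/ (palatal).
Ejective: /tʼ/ (alveolar), /ʈʼ/ (retroflex), /cʼ/ (palatal).
The alveolar row has no aspirated member, so the gap is the aspirated alveolar stop /tʰ/.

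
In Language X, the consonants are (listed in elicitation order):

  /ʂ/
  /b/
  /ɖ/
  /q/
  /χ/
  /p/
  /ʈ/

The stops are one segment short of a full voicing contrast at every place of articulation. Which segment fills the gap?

bilabial: voiceless /p/, voiced /b/.
retroflex: voiceless /ʈ/, voiced /ɖ/.
uvular: voiceless /q/, voiced —.
The uvular row has no voiced member, so the gap is the voiced uvular stop /ɢ/.

/ɢ/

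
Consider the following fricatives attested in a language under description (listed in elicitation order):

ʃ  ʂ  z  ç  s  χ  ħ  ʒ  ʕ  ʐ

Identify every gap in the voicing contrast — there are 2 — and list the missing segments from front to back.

/ʝ/, /ʁ/

place of articulation  voiceless  voiced  
alveolar          s         z       
postalveolar      ʃ         ʒ       
retroflex         ʂ         ʐ       
palatal           ç         —       
uvular            χ         —       
pharyngeal        ħ         ʕ       
Gaps, from front to back: palatal lacks voiced (/ʝ/); uvular lacks voiced (/ʁ/).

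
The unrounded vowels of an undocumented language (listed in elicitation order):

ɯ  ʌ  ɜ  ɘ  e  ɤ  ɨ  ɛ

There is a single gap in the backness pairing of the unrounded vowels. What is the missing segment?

/i/

Front: /e/ (high-mid), /ɛ/ (low-mid).
Central: /ɨ/ (high), /ɘ/ (high-mid), /ɜ/ (low-mid).
Back: /ɯ/ (high), /ɤ/ (high-mid), /ʌ/ (low-mid).
The high row has no front member, so the gap is the high front unrounded vowel /i/.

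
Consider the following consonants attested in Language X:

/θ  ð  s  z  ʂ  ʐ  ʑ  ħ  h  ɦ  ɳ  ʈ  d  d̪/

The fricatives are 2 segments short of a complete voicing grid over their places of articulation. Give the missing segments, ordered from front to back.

/ɕ/, /ʕ/

place of articulation  voiceless  voiced  
dental            θ         ð       
alveolar          s         z       
retroflex         ʂ         ʐ       
alveolo-palatal   —         ʑ       
pharyngeal        ħ         —       
glottal           h         ɦ       
Gaps, from front to back: alveolo-palatal lacks voiceless (/ɕ/); pharyngeal lacks voiced (/ʕ/).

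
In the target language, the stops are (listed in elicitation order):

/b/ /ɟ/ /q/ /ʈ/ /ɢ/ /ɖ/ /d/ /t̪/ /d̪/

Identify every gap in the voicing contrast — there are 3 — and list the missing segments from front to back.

Voiceless: /t̪/ (dental), /ʈ/ (retroflex), /q/ (uvular).
Voiced: /b/ (bilabial), /d̪/ (dental), /d/ (alveolar), /ɖ/ (retroflex), /ɟ/ (palatal), /ɢ/ (uvular).
Gaps, from front to back: bilabial lacks voiceless (/p/); alveolar lacks voiceless (/t/); palatal lacks voiceless (/c/).

/p/, /t/, /c/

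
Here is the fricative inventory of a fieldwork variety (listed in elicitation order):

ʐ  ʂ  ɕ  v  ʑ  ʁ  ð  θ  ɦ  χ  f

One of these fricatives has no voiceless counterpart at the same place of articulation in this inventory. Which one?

Labiodental: /f/ ~ /v/
Dental: /θ/ ~ /ð/
Retroflex: /ʂ/ ~ /ʐ/
Alveolo-palatal: /ɕ/ ~ /ʑ/
Uvular: /χ/ ~ /ʁ/
Glottal: only /ɦ/ (voiced); no voiceless partner.
So /ɦ/ is the unpaired segment.

/ɦ/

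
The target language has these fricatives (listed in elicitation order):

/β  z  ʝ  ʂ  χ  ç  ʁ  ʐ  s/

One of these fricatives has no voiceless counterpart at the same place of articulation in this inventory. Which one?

Alveolar: /s/ ~ /z/
Retroflex: /ʂ/ ~ /ʐ/
Palatal: /ç/ ~ /ʝ/
Uvular: /χ/ ~ /ʁ/
Bilabial: only /β/ (voiced); no voiceless partner.
So /β/ is the unpaired segment.

/β/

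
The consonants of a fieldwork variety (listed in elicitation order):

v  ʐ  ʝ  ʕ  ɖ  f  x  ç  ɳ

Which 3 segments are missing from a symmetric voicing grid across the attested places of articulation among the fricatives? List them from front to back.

/ʂ/, /ɣ/, /ħ/

Voiceless: /f/ (labiodental), /ç/ (palatal), /x/ (velar).
Voiced: /v/ (labiodental), /ʐ/ (retroflex), /ʝ/ (palatal), /ʕ/ (pharyngeal).
Gaps, from front to back: retroflex lacks voiceless (/ʂ/); velar lacks voiced (/ɣ/); pharyngeal lacks voiceless (/ħ/).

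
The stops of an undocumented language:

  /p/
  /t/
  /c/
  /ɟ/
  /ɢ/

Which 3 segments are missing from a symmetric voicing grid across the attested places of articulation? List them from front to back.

place of articulation  voiceless  voiced  
bilabial          p         —       
alveolar          t         —       
palatal           c         ɟ       
uvular            —         ɢ       
Gaps, from front to back: bilabial lacks voiced (/b/); alveolar lacks voiced (/d/); uvular lacks voiceless (/q/).

/b/, /d/, /q/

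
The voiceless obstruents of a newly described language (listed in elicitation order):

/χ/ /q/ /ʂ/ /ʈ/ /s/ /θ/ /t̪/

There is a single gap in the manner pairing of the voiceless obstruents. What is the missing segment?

place of articulation  stop      fricative
dental            t̪        θ       
alveolar          —         s       
retroflex         ʈ         ʂ       
uvular            q         χ       
The alveolar row has no stop member, so the gap is the alveolar stop /t/.

/t/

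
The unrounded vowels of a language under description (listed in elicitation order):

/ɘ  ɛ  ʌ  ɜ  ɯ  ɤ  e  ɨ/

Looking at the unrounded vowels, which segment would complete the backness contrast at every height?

high: front —, central /ɨ/, back /ɯ/.
high-mid: front /e/, central /ɘ/, back /ɤ/.
low-mid: front /ɛ/, central /ɜ/, back /ʌ/.
The high row has no front member, so the gap is the high front unrounded vowel /i/.

/i/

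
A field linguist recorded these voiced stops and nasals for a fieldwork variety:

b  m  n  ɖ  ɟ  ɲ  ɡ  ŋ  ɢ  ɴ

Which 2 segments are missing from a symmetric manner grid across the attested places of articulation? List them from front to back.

/d/, /ɳ/

Oral stop: /b/ (bilabial), /ɖ/ (retroflex), /ɟ/ (palatal), /ɡ/ (velar), /ɢ/ (uvular).
Nasal: /m/ (bilabial), /n/ (alveolar), /ɲ/ (palatal), /ŋ/ (velar), /ɴ/ (uvular).
Gaps, from front to back: alveolar lacks oral stop (/d/); retroflex lacks nasal (/ɳ/).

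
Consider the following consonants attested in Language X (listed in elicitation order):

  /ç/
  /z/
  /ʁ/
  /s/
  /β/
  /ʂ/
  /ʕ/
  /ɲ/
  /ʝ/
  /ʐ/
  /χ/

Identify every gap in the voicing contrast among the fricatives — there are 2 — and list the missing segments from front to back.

/ɸ/, /ħ/

Voiceless: /s/ (alveolar), /ʂ/ (retroflex), /ç/ (palatal), /χ/ (uvular).
Voiced: /β/ (bilabial), /z/ (alveolar), /ʐ/ (retroflex), /ʝ/ (palatal), /ʁ/ (uvular), /ʕ/ (pharyngeal).
Gaps, from front to back: bilabial lacks voiceless (/ɸ/); pharyngeal lacks voiceless (/ħ/).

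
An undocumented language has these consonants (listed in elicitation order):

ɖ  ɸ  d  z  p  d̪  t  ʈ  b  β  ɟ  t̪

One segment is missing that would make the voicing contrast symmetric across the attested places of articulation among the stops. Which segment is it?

/c/

place of articulation  voiceless  voiced  
bilabial          p         b       
dental            t̪        d̪      
alveolar          t         d       
retroflex         ʈ         ɖ       
palatal           —         ɟ       
The palatal row has no voiceless member, so the gap is the voiceless palatal stop /c/.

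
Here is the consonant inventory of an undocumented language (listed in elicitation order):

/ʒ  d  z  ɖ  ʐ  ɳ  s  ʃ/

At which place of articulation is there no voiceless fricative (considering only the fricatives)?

retroflex

place of articulation  voiceless  voiced  
alveolar          s         z       
postalveolar      ʃ         ʒ       
retroflex         —         ʐ       
Every place of articulation has a voiceless member except retroflex, where /ʂ/ would be expected.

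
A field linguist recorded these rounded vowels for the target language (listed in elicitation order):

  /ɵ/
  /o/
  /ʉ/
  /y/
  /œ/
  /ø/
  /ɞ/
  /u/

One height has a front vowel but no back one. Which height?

Front: /y/ (high), /ø/ (high-mid), /œ/ (low-mid).
Central: /ʉ/ (high), /ɵ/ (high-mid), /ɞ/ (low-mid).
Back: /u/ (high), /o/ (high-mid).
Every height has a back member except low-mid, where /ɔ/ would be expected.

low-mid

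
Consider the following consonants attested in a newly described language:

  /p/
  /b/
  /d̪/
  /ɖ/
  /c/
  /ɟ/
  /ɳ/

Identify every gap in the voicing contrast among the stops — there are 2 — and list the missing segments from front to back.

/t̪/, /ʈ/

bilabial: voiceless /p/, voiced /b/.
dental: voiceless —, voiced /d̪/.
retroflex: voiceless —, voiced /ɖ/.
palatal: voiceless /c/, voiced /ɟ/.
Gaps, from front to back: dental lacks voiceless (/t̪/); retroflex lacks voiceless (/ʈ/).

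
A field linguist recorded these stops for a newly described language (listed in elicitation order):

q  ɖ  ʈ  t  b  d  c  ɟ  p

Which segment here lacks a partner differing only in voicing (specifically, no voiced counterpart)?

Bilabial: /p/ ~ /b/
Alveolar: /t/ ~ /d/
Retroflex: /ʈ/ ~ /ɖ/
Palatal: /c/ ~ /ɟ/
Uvular: only /q/ (voiceless); no voiced partner.
So /q/ is the unpaired segment.

/q/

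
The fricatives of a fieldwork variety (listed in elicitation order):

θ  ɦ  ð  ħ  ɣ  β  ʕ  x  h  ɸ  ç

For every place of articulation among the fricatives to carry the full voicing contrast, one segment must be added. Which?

bilabial: voiceless /ɸ/, voiced /β/.
dental: voiceless /θ/, voiced /ð/.
palatal: voiceless /ç/, voiced —.
velar: voiceless /x/, voiced /ɣ/.
pharyngeal: voiceless /ħ/, voiced /ʕ/.
glottal: voiceless /h/, voiced /ɦ/.
The palatal row has no voiced member, so the gap is the voiced palatal fricative /ʝ/.

/ʝ/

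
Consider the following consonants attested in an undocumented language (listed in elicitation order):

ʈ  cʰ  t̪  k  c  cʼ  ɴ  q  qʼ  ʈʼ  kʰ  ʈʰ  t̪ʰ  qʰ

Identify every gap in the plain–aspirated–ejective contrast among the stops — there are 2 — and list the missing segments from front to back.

Plain: /t̪/ (dental), /ʈ/ (retroflex), /c/ (palatal), /k/ (velar), /q/ (uvular).
Aspirated: /t̪ʰ/ (dental), /ʈʰ/ (retroflex), /cʰ/ (palatal), /kʰ/ (velar), /qʰ/ (uvular).
Ejective: /ʈʼ/ (retroflex), /cʼ/ (palatal), /qʼ/ (uvular).
Gaps, from front to back: dental lacks ejective (/t̪ʼ/); velar lacks ejective (/kʼ/).

/t̪ʼ/, /kʼ/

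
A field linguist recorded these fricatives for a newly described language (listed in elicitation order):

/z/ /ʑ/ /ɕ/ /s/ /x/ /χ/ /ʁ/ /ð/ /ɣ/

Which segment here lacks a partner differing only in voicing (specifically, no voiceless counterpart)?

Alveolar: /s/ ~ /z/
Alveolo-palatal: /ɕ/ ~ /ʑ/
Velar: /x/ ~ /ɣ/
Uvular: /χ/ ~ /ʁ/
Dental: only /ð/ (voiced); no voiceless partner.
So /ð/ is the unpaired segment.

/ð/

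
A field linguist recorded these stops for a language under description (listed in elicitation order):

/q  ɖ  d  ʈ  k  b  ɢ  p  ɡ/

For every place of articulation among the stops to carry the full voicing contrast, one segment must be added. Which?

/t/

bilabial: voiceless /p/, voiced /b/.
alveolar: voiceless —, voiced /d/.
retroflex: voiceless /ʈ/, voiced /ɖ/.
velar: voiceless /k/, voiced /ɡ/.
uvular: voiceless /q/, voiced /ɢ/.
The alveolar row has no voiceless member, so the gap is the voiceless alveolar stop /t/.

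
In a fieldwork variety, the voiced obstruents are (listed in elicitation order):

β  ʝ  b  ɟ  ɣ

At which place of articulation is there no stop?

bilabial: stop /b/, fricative /β/.
palatal: stop /ɟ/, fricative /ʝ/.
velar: stop —, fricative /ɣ/.
Every place of articulation has a stop member except velar, where /ɡ/ would be expected.

velar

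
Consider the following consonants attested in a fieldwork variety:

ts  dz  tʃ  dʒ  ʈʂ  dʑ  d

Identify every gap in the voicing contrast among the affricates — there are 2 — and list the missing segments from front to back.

/ɖʐ/, /tɕ/

Voiceless: /ts/ (alveolar), /tʃ/ (postalveolar), /ʈʂ/ (retroflex).
Voiced: /dz/ (alveolar), /dʒ/ (postalveolar), /dʑ/ (alveolo-palatal).
Gaps, from front to back: retroflex lacks voiced (/ɖʐ/); alveolo-palatal lacks voiceless (/tɕ/).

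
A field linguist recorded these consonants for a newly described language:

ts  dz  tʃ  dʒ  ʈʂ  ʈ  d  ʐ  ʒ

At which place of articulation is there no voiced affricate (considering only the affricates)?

retroflex

place of articulation  voiceless  voiced  
alveolar          ts        dz      
postalveolar      tʃ        dʒ      
retroflex         ʈʂ        —       
Every place of articulation has a voiced member except retroflex, where /ɖʐ/ would be expected.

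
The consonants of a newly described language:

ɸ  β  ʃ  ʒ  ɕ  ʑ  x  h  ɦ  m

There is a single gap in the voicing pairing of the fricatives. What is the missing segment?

place of articulation  voiceless  voiced  
bilabial          ɸ         β       
postalveolar      ʃ         ʒ       
alveolo-palatal   ɕ         ʑ       
velar             x         —       
glottal           h         ɦ       
The velar row has no voiced member, so the gap is the voiced velar fricative /ɣ/.

/ɣ/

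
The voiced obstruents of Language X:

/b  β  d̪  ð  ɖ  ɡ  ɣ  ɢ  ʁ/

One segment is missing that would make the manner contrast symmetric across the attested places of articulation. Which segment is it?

bilabial: stop /b/, fricative /β/.
dental: stop /d̪/, fricative /ð/.
retroflex: stop /ɖ/, fricative —.
velar: stop /ɡ/, fricative /ɣ/.
uvular: stop /ɢ/, fricative /ʁ/.
The retroflex row has no fricative member, so the gap is the retroflex fricative /ʐ/.

/ʐ/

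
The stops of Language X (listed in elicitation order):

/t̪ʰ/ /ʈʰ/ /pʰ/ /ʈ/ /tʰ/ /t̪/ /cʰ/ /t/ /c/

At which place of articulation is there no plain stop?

bilabial

Plain: /t̪/ (dental), /t/ (alveolar), /ʈ/ (retroflex), /c/ (palatal).
Aspirated: /pʰ/ (bilabial), /t̪ʰ/ (dental), /tʰ/ (alveolar), /ʈʰ/ (retroflex), /cʰ/ (palatal).
Every place of articulation has a plain member except bilabial, where /p/ would be expected.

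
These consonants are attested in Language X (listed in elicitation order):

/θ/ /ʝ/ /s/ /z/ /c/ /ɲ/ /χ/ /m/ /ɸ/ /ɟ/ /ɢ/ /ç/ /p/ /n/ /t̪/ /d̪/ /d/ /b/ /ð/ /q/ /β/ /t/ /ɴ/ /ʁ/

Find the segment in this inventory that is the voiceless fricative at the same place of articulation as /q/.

/χ/

/q/ is a voiceless uvular stop.
The voiceless fricative at the same place is a voiceless uvular fricative — in this inventory, /χ/.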